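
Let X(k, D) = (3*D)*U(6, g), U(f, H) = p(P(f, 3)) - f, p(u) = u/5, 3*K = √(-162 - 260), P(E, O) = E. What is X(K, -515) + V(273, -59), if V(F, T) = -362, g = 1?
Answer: 7054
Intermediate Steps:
K = I*√422/3 (K = √(-162 - 260)/3 = √(-422)/3 = (I*√422)/3 = I*√422/3 ≈ 6.8475*I)
p(u) = u/5 (p(u) = u*(⅕) = u/5)
U(f, H) = -4*f/5 (U(f, H) = f/5 - f = -4*f/5)
X(k, D) = -72*D/5 (X(k, D) = (3*D)*(-⅘*6) = (3*D)*(-24/5) = -72*D/5)
X(K, -515) + V(273, -59) = -72/5*(-515) - 362 = 7416 - 362 = 7054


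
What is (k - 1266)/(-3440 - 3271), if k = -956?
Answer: 2222/6711 ≈ 0.33110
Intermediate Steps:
(k - 1266)/(-3440 - 3271) = (-956 - 1266)/(-3440 - 3271) = -2222/(-6711) = -2222*(-1/6711) = 2222/6711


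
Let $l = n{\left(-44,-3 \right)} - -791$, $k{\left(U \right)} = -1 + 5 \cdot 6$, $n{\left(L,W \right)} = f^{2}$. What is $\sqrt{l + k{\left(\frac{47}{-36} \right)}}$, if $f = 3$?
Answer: $\sqrt{829} \approx 28.792$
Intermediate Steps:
$n{\left(L,W \right)} = 9$ ($n{\left(L,W \right)} = 3^{2} = 9$)
$k{\left(U \right)} = 29$ ($k{\left(U \right)} = -1 + 30 = 29$)
$l = 800$ ($l = 9 - -791 = 9 + 791 = 800$)
$\sqrt{l + k{\left(\frac{47}{-36} \right)}} = \sqrt{800 + 29} = \sqrt{829}$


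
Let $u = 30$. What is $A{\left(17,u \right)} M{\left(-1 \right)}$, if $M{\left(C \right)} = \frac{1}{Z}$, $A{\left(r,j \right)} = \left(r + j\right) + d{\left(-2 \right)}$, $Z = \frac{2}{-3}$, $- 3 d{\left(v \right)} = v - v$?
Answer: $- \frac{141}{2} \approx -70.5$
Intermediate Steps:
$d{\left(v \right)} = 0$ ($d{\left(v \right)} = - \frac{v - v}{3} = \left(- \frac{1}{3}\right) 0 = 0$)
$Z = - \frac{2}{3}$ ($Z = 2 \left(- \frac{1}{3}\right) = - \frac{2}{3} \approx -0.66667$)
$A{\left(r,j \right)} = j + r$ ($A{\left(r,j \right)} = \left(r + j\right) + 0 = \left(j + r\right) + 0 = j + r$)
$M{\left(C \right)} = - \frac{3}{2}$ ($M{\left(C \right)} = \frac{1}{- \frac{2}{3}} = - \frac{3}{2}$)
$A{\left(17,u \right)} M{\left(-1 \right)} = \left(30 + 17\right) \left(- \frac{3}{2}\right) = 47 \left(- \frac{3}{2}\right) = - \frac{141}{2}$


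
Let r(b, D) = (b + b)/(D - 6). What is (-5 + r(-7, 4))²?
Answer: 4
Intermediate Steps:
r(b, D) = 2*b/(-6 + D) (r(b, D) = (2*b)/(-6 + D) = 2*b/(-6 + D))
(-5 + r(-7, 4))² = (-5 + 2*(-7)/(-6 + 4))² = (-5 + 2*(-7)/(-2))² = (-5 + 2*(-7)*(-½))² = (-5 + 7)² = 2² = 4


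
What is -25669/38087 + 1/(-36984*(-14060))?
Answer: -1906821806239/2829293012640 ≈ -0.67396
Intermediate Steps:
-25669/38087 + 1/(-36984*(-14060)) = -25669*1/38087 - 1/36984*(-1/14060) = -3667/5441 + 1/519995040 = -1906821806239/2829293012640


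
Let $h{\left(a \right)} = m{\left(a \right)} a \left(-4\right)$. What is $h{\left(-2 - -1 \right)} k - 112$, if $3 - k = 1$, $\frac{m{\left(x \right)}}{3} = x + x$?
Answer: $-160$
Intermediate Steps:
$m{\left(x \right)} = 6 x$ ($m{\left(x \right)} = 3 \left(x + x\right) = 3 \cdot 2 x = 6 x$)
$k = 2$ ($k = 3 - 1 = 2$)
$h{\left(a \right)} = - 24 a^{2}$ ($h{\left(a \right)} = 6 a a \left(-4\right) = 6 a^{2} \left(-4\right) = - 24 a^{2}$)
$h{\left(-2 - -1 \right)} k - 112 = - 24 \left(-2 - -1\right)^{2} \cdot 2 - 112 = - 24 \left(-2 + 1\right)^{2} \cdot 2 - 112 = - 24 \left(-1\right)^{2} \cdot 2 - 112 = \left(-24\right) 1 \cdot 2 - 112 = \left(-24\right) 2 - 112 = -48 - 112 = -160$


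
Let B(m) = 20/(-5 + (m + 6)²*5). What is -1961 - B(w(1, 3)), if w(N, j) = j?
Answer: -39221/20 ≈ -1961.1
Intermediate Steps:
B(m) = 20/(-5 + 5*(6 + m)²) (B(m) = 20/(-5 + (6 + m)²*5) = 20/(-5 + 5*(6 + m)²))
-1961 - B(w(1, 3)) = -1961 - 4/(-1 + (6 + 3)²) = -1961 - 4/(-1 + 9²) = -1961 - 4/(-1 + 81) = -1961 - 4/80 = -1961 - 1*1/20 = -1961 - 1/20 = -39221/20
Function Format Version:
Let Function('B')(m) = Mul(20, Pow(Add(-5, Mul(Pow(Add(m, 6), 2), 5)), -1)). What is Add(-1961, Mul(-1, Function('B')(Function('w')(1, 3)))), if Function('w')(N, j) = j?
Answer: Rational(-39221, 20) ≈ -1961.1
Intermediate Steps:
Function('B')(m) = Mul(20, Pow(Add(-5, Mul(5, Pow(Add(6, m), 2))), -1)) (Function('B')(m) = Mul(20, Pow(Add(-5, Mul(Pow(Add(6, m), 2), 5)), -1)) = Mul(20, Pow(Add(-5, Mul(5, Pow(Add(6, m), 2))), -1)))
Add(-1961, Mul(-1, Function('B')(Function('w')(1, 3)))) = Add(-1961, Mul(-1, Mul(4, Pow(Add(-1, Pow(Add(6, 3), 2)), -1)))) = Add(-1961, Mul(-1, Mul(4, Pow(Add(-1, Pow(9, 2)), -1)))) = Add(-1961, Mul(-1, Mul(4, Pow(Add(-1, 81), -1)))) = Add(-1961, Mul(-1, Mul(4, Pow(80, -1)))) = Add(-1961, Mul(-1, Mul(4, Rational(1, 80)))) = Add(-1961, Mul(-1, Rational(1, 20))) = Add(-1961, Rational(-1, 20)) = Rational(-39221, 20)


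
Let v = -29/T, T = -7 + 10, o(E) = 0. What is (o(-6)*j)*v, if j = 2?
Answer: 0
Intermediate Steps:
T = 3
v = -29/3 ≈ -9.6667
(o(-6)*j)*v = (0*2)*(-29/3) = 0*(-29/3) = 0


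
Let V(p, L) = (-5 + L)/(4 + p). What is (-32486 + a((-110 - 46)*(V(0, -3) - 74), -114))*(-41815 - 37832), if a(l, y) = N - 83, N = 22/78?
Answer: 33722008820/13 ≈ 2.5940e+9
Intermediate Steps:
V(p, L) = (-5 + L)/(4 + p)
N = 11/39 (N = 22*(1/78) = 11/39 ≈ 0.28205)
a(l, y) = -3226/39 (a(l, y) = 11/39 - 83 = -3226/39)
(-32486 + a((-110 - 46)*(V(0, -3) - 74), -114))*(-41815 - 37832) = (-32486 - 3226/39)*(-41815 - 37832) = -1270180/39*(-79647) = 33722008820/13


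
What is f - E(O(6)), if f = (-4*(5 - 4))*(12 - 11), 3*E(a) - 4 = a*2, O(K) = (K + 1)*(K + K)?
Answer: -184/3 ≈ -61.333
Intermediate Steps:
O(K) = 2*K*(1 + K) (O(K) = (1 + K)*(2*K) = 2*K*(1 + K))
E(a) = 4/3 + 2*a/3 (E(a) = 4/3 + (a*2)/3 = 4/3 + (2*a)/3 = 4/3 + 2*a/3)
f = -4 (f = -4*1*1 = -4*1 = -4)
f - E(O(6)) = -4 - (4/3 + 2*(2*6*(1 + 6))/3) = -4 - (4/3 + 2*(2*6*7)/3) = -4 - (4/3 + (2/3)*84) = -4 - (4/3 + 56) = -4 - 1*172/3 = -4 - 172/3 = -184/3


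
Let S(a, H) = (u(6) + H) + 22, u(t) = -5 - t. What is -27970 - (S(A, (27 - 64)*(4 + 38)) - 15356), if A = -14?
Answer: -11071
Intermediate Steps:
S(a, H) = 11 + H (S(a, H) = ((-5 - 1*6) + H) + 22 = ((-5 - 6) + H) + 22 = (-11 + H) + 22 = 11 + H)
-27970 - (S(A, (27 - 64)*(4 + 38)) - 15356) = -27970 - ((11 + (27 - 64)*(4 + 38)) - 15356) = -27970 - ((11 - 37*42) - 15356) = -27970 - ((11 - 1554) - 15356) = -27970 - (-1543 - 15356) = -27970 - 1*(-16899) = -27970 + 16899 = -11071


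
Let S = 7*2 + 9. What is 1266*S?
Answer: 29118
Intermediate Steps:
S = 23 (S = 14 + 9 = 23)
1266*S = 1266*23 = 29118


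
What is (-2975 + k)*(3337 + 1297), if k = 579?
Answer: -11103064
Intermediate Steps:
(-2975 + k)*(3337 + 1297) = (-2975 + 579)*(3337 + 1297) = -2396*4634 = -11103064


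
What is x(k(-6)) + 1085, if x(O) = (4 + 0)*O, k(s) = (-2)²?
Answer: 1101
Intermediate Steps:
k(s) = 4
x(O) = 4*O
x(k(-6)) + 1085 = 4*4 + 1085 = 16 + 1085 = 1101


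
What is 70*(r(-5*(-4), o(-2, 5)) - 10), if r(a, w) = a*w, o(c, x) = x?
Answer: 6300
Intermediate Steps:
70*(r(-5*(-4), o(-2, 5)) - 10) = 70*(-5*(-4)*5 - 10) = 70*(20*5 - 10) = 70*(100 - 10) = 70*90 = 6300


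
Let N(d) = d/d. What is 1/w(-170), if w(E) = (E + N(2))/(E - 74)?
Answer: 244/169 ≈ 1.4438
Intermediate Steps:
N(d) = 1
w(E) = (1 + E)/(-74 + E) (w(E) = (E + 1)/(E - 74) = (1 + E)/(-74 + E))
1/w(-170) = 1/((1 - 170)/(-74 - 170)) = 1/(-169/(-244)) = 1/(-1/244*(-169)) = 1/(169/244) = 244/169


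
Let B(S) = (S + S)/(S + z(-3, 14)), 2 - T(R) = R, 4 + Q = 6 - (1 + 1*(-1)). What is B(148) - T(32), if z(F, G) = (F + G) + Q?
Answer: 5126/161 ≈ 31.839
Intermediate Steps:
Q = 2 (Q = -4 + (6 - (1 + 1*(-1))) = -4 + (6 - (1 - 1)) = -4 + (6 - 1*0) = -4 + (6 + 0) = -4 + 6 = 2)
T(R) = 2 - R
z(F, G) = 2 + F + G (z(F, G) = (F + G) + 2 = 2 + F + G)
B(S) = 2*S/(13 + S) (B(S) = (S + S)/(S + (2 - 3 + 14)) = (2*S)/(S + 13) = (2*S)/(13 + S) = 2*S/(13 + S))
B(148) - T(32) = 2*148/(13 + 148) - (2 - 1*32) = 2*148/161 - (2 - 32) = 2*148*(1/161) - 1*(-30) = 296/161 + 30 = 5126/161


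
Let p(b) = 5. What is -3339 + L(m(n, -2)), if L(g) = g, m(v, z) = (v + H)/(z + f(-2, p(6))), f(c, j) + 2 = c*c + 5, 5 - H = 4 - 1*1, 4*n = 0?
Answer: -16693/5 ≈ -3338.6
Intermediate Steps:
n = 0 (n = (¼)*0 = 0)
H = 2 (H = 5 - (4 - 1*1) = 5 - (4 - 1) = 5 - 1*3 = 5 - 3 = 2)
f(c, j) = 3 + c² (f(c, j) = -2 + (c*c + 5) = -2 + (c² + 5) = -2 + (5 + c²) = 3 + c²)
m(v, z) = (2 + v)/(7 + z) (m(v, z) = (v + 2)/(z + (3 + (-2)²)) = (2 + v)/(z + (3 + 4)) = (2 + v)/(z + 7) = (2 + v)/(7 + z))
-3339 + L(m(n, -2)) = -3339 + (2 + 0)/(7 - 2) = -3339 + 2/5 = -3339 + (⅕)*2 = -3339 + ⅖ = -16693/5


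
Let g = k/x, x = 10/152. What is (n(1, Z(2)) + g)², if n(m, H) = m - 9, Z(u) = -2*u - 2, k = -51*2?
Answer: 60715264/25 ≈ 2.4286e+6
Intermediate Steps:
k = -102
Z(u) = -2 - 2*u
n(m, H) = -9 + m
x = 5/76 (x = 10*(1/152) = 5/76 ≈ 0.065789)
g = -7752/5 (g = -102/5/76 = -102*76/5 = -7752/5 ≈ -1550.4)
(n(1, Z(2)) + g)² = ((-9 + 1) - 7752/5)² = (-8 - 7752/5)² = (-7792/5)² = 60715264/25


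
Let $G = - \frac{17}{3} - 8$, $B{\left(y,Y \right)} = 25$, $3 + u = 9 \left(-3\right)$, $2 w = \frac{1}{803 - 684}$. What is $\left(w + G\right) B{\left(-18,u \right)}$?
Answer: $- \frac{243875}{714} \approx -341.56$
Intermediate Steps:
$w = \frac{1}{238}$ ($w = \frac{1}{2 \left(803 - 684\right)} = \frac{1}{2 \cdot 119} = \frac{1}{2} \cdot \frac{1}{119} = \frac{1}{238} \approx 0.0042017$)
$u = -30$ ($u = -3 + 9 \left(-3\right) = -3 - 27 = -30$)
$G = - \frac{41}{3}$ ($G = \left(-17\right) \frac{1}{3} - 8 = - \frac{17}{3} - 8 = - \frac{41}{3} \approx -13.667$)
$\left(w + G\right) B{\left(-18,u \right)} = \left(\frac{1}{238} - \frac{41}{3}\right) 25 = \left(- \frac{9755}{714}\right) 25 = - \frac{243875}{714}$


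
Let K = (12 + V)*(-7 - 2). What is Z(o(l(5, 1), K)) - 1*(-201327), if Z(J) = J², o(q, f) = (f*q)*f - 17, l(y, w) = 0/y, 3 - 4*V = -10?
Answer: 201616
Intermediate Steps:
V = 13/4 (V = ¾ - ¼*(-10) = ¾ + 5/2 = 13/4 ≈ 3.2500)
l(y, w) = 0
K = -549/4 (K = (12 + 13/4)*(-7 - 2) = (61/4)*(-9) = -549/4 ≈ -137.25)
o(q, f) = -17 + q*f² (o(q, f) = q*f² - 17 = -17 + q*f²)
Z(o(l(5, 1), K)) - 1*(-201327) = (-17 + 0*(-549/4)²)² - 1*(-201327) = (-17 + 0*(301401/16))² + 201327 = (-17 + 0)² + 201327 = (-17)² + 201327 = 289 + 201327 = 201616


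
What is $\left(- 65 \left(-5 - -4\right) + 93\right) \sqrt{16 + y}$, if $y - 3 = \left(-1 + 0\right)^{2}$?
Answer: $316 \sqrt{5} \approx 706.6$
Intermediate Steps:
$y = 4$ ($y = 3 + \left(-1 + 0\right)^{2} = 3 + \left(-1\right)^{2} = 3 + 1 = 4$)
$\left(- 65 \left(-5 - -4\right) + 93\right) \sqrt{16 + y} = \left(- 65 \left(-5 - -4\right) + 93\right) \sqrt{16 + 4} = \left(- 65 \left(-5 + 4\right) + 93\right) \sqrt{20} = \left(\left(-65\right) \left(-1\right) + 93\right) 2 \sqrt{5} = \left(65 + 93\right) 2 \sqrt{5} = 158 \cdot 2 \sqrt{5} = 316 \sqrt{5}$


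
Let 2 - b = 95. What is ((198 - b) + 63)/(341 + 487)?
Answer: 59/138 ≈ 0.42754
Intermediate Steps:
b = -93 (b = 2 - 1*95 = 2 - 95 = -93)
((198 - b) + 63)/(341 + 487) = ((198 - 1*(-93)) + 63)/(341 + 487) = ((198 + 93) + 63)/828 = (291 + 63)*(1/828) = 354*(1/828) = 59/138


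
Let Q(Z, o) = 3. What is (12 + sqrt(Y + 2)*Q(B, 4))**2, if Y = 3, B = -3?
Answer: 189 + 72*sqrt(5) ≈ 350.00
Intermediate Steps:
(12 + sqrt(Y + 2)*Q(B, 4))**2 = (12 + sqrt(3 + 2)*3)**2 = (12 + sqrt(5)*3)**2 = (12 + 3*sqrt(5))**2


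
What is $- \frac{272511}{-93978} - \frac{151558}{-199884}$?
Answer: $\frac{954357034}{260898591} \approx 3.658$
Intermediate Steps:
$- \frac{272511}{-93978} - \frac{151558}{-199884} = \left(-272511\right) \left(- \frac{1}{93978}\right) - - \frac{75779}{99942} = \frac{30279}{10442} + \frac{75779}{99942} = \frac{954357034}{260898591}$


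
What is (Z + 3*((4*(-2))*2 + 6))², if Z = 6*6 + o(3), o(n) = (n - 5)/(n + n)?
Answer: 289/9 ≈ 32.111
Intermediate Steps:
o(n) = (-5 + n)/(2*n) (o(n) = (-5 + n)/((2*n)) = (-5 + n)*(1/(2*n)) = (-5 + n)/(2*n))
Z = 107/3 (Z = 6*6 + (½)*(-5 + 3)/3 = 36 + (½)*(⅓)*(-2) = 36 - ⅓ = 107/3 ≈ 35.667)
(Z + 3*((4*(-2))*2 + 6))² = (107/3 + 3*((4*(-2))*2 + 6))² = (107/3 + 3*(-8*2 + 6))² = (107/3 + 3*(-16 + 6))² = (107/3 + 3*(-10))² = (107/3 - 30)² = (17/3)² = 289/9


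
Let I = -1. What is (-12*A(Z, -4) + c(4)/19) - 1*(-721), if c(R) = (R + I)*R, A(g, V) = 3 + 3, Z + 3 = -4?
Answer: 12343/19 ≈ 649.63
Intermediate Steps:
Z = -7 (Z = -3 - 4 = -7)
A(g, V) = 6
c(R) = R*(-1 + R) (c(R) = (R - 1)*R = (-1 + R)*R = R*(-1 + R))
(-12*A(Z, -4) + c(4)/19) - 1*(-721) = (-12*6 + (4*(-1 + 4))/19) - 1*(-721) = (-72 + (4*3)*(1/19)) + 721 = (-72 + 12*(1/19)) + 721 = (-72 + 12/19) + 721 = -1356/19 + 721 = 12343/19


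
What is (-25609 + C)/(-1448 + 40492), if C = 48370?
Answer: 22761/39044 ≈ 0.58296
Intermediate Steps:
(-25609 + C)/(-1448 + 40492) = (-25609 + 48370)/(-1448 + 40492) = 22761/39044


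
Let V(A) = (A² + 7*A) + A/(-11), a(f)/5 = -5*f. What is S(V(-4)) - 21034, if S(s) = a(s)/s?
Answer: -21059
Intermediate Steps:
a(f) = -25*f (a(f) = 5*(-5*f) = -25*f)
V(A) = A² + 76*A/11 (V(A) = (A² + 7*A) + A*(-1/11) = (A² + 7*A) - A/11 = A² + 76*A/11)
S(s) = -25 (S(s) = (-25*s)/s = -25)
S(V(-4)) - 21034 = -25 - 21034 = -21059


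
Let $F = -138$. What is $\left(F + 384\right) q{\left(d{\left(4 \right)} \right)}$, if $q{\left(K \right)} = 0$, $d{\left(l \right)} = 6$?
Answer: $0$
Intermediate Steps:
$\left(F + 384\right) q{\left(d{\left(4 \right)} \right)} = \left(-138 + 384\right) 0 = 246 \cdot 0 = 0$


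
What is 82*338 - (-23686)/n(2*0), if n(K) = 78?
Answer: 84059/3 ≈ 28020.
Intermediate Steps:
82*338 - (-23686)/n(2*0) = 82*338 - (-23686)/78 = 27716 - (-23686)/78 = 27716 - 1*(-911/3) = 27716 + 911/3 = 84059/3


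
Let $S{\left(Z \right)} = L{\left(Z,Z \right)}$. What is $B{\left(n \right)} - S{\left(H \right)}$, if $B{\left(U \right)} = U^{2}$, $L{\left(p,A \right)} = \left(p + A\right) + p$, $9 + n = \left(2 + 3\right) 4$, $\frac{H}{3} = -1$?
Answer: $130$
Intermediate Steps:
$H = -3$ ($H = 3 \left(-1\right) = -3$)
$n = 11$ ($n = -9 + \left(2 + 3\right) 4 = -9 + 5 \cdot 4 = -9 + 20 = 11$)
$L{\left(p,A \right)} = A + 2 p$ ($L{\left(p,A \right)} = \left(A + p\right) + p = A + 2 p$)
$S{\left(Z \right)} = 3 Z$ ($S{\left(Z \right)} = Z + 2 Z = 3 Z$)
$B{\left(n \right)} - S{\left(H \right)} = 11^{2} - 3 \left(-3\right) = 121 - -9 = 121 + 9 = 130$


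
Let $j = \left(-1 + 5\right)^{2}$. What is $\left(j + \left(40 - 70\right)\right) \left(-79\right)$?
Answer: $1106$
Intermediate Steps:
$j = 16$ ($j = 4^{2} = 16$)
$\left(j + \left(40 - 70\right)\right) \left(-79\right) = \left(16 + \left(40 - 70\right)\right) \left(-79\right) = \left(16 - 30\right) \left(-79\right) = \left(-14\right) \left(-79\right) = 1106$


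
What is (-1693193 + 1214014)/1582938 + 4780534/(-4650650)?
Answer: -288111257213/216520312050 ≈ -1.3306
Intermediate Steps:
(-1693193 + 1214014)/1582938 + 4780534/(-4650650) = -479179*1/1582938 + 4780534*(-1/4650650) = -28187/93114 - 2390267/2325325 = -288111257213/216520312050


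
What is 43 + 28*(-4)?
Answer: -69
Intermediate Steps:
43 + 28*(-4) = 43 - 112 = -69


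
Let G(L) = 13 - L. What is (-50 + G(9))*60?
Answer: -2760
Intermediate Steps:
(-50 + G(9))*60 = (-50 + (13 - 1*9))*60 = (-50 + (13 - 9))*60 = (-50 + 4)*60 = -46*60 = -2760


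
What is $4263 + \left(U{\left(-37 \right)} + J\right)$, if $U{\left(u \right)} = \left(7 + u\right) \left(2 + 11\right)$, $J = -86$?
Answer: $3787$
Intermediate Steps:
$U{\left(u \right)} = 91 + 13 u$ ($U{\left(u \right)} = \left(7 + u\right) 13 = 91 + 13 u$)
$4263 + \left(U{\left(-37 \right)} + J\right) = 4263 + \left(\left(91 + 13 \left(-37\right)\right) - 86\right) = 4263 + \left(\left(91 - 481\right) - 86\right) = 4263 - 476 = 3787$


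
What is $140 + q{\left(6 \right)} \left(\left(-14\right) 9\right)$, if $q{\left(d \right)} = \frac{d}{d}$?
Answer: $14$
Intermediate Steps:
$q{\left(d \right)} = 1$
$140 + q{\left(6 \right)} \left(\left(-14\right) 9\right) = 140 + 1 \left(\left(-14\right) 9\right) = 140 + 1 \left(-126\right) = 140 - 126 = 14$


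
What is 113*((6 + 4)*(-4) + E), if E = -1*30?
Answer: -7910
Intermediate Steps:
E = -30
113*((6 + 4)*(-4) + E) = 113*((6 + 4)*(-4) - 30) = 113*(10*(-4) - 30) = 113*(-40 - 30) = 113*(-70) = -7910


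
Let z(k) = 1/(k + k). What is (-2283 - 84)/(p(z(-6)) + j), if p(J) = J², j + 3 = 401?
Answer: -340848/57313 ≈ -5.9471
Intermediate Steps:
j = 398 (j = -3 + 401 = 398)
z(k) = 1/(2*k)
(-2283 - 84)/(p(z(-6)) + j) = (-2283 - 84)/(((½)/(-6))² + 398) = -2367/(((½)*(-⅙))² + 398) = -2367/((-1/12)² + 398) = -2367/(1/144 + 398) = -2367/57313/144 = -2367*144/57313 = -340848/57313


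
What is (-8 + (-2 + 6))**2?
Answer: 16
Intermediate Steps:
(-8 + (-2 + 6))**2 = (-8 + 4)**2 = (-4)**2 = 16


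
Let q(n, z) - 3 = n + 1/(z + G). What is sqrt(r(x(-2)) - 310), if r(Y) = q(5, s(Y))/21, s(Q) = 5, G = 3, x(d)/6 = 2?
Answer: I*sqrt(2184630)/84 ≈ 17.596*I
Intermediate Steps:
x(d) = 12 (x(d) = 6*2 = 12)
q(n, z) = 3 + n + 1/(3 + z) (q(n, z) = 3 + (n + 1/(z + 3)) = 3 + (n + 1/(3 + z)) = 3 + n + 1/(3 + z))
r(Y) = 65/168 (r(Y) = ((10 + 3*5 + 3*5 + 5*5)/(3 + 5))/21 = ((10 + 15 + 15 + 25)/8)*(1/21) = ((1/8)*65)*(1/21) = (65/8)*(1/21) = 65/168)
sqrt(r(x(-2)) - 310) = sqrt(65/168 - 310) = sqrt(-52015/168) = I*sqrt(2184630)/84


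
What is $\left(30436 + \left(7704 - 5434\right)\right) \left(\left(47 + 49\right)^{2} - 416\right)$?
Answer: $287812800$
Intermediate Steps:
$\left(30436 + \left(7704 - 5434\right)\right) \left(\left(47 + 49\right)^{2} - 416\right) = \left(30436 + 2270\right) \left(96^{2} - 416\right) = 32706 \left(9216 - 416\right) = 32706 \cdot 8800 = 287812800$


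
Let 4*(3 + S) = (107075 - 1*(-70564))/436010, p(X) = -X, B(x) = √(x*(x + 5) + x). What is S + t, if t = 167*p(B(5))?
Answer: -5054481/1744040 - 167*√55 ≈ -1241.4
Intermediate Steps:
B(x) = √(x + x*(5 + x)) (B(x) = √(x*(5 + x) + x) = √(x + x*(5 + x)))
S = -5054481/1744040 (S = -3 + ((107075 - 1*(-70564))/436010)/4 = -3 + ((107075 + 70564)*(1/436010))/4 = -3 + (177639*(1/436010))/4 = -3 + (¼)*(177639/436010) = -3 + 177639/1744040 = -5054481/1744040 ≈ -2.8981)
t = -167*√55 (t = 167*(-√(5*(6 + 5))) = 167*(-√(5*11)) = 167*(-√55) = -167*√55 ≈ -1238.5)
S + t = -5054481/1744040 - 167*√55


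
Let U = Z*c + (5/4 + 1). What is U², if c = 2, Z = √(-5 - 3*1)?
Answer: -431/16 + 18*I*√2 ≈ -26.938 + 25.456*I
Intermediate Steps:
Z = 2*I*√2 (Z = √(-5 - 3) = √(-8) = 2*I*√2 ≈ 2.8284*I)
U = 9/4 + 4*I*√2 (U = (2*I*√2)*2 + (5/4 + 1) = 4*I*√2 + (5*(¼) + 1) = 4*I*√2 + (5/4 + 1) = 4*I*√2 + 9/4 = 9/4 + 4*I*√2 ≈ 2.25 + 5.6569*I)
U² = (9/4 + 4*I*√2)²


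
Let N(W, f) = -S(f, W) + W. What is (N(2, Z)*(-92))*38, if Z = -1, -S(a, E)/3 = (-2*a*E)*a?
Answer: 34960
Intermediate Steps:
S(a, E) = 6*E*a² (S(a, E) = -3*(-2*a*E)*a = -3*(-2*E*a)*a = -(-6)*E*a² = 6*E*a²)
N(W, f) = W - 6*W*f² (N(W, f) = -6*W*f² + W = W - 6*W*f²)
(N(2, Z)*(-92))*38 = ((2*(1 - 6*(-1)²))*(-92))*38 = ((2*(1 - 6*1))*(-92))*38 = ((2*(1 - 6))*(-92))*38 = ((2*(-5))*(-92))*38 = -10*(-92)*38 = 920*38 = 34960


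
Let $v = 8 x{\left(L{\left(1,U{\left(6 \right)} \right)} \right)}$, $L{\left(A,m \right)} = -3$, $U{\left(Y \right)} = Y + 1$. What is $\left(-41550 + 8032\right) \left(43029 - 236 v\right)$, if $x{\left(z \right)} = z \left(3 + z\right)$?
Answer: $-1442246022$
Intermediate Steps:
$U{\left(Y \right)} = 1 + Y$
$v = 0$ ($v = 8 \left(- 3 \left(3 - 3\right)\right) = 8 \left(\left(-3\right) 0\right) = 8 \cdot 0 = 0$)
$\left(-41550 + 8032\right) \left(43029 - 236 v\right) = \left(-41550 + 8032\right) \left(43029 - 0\right) = - 33518 \left(43029 + 0\right) = \left(-33518\right) 43029 = -1442246022$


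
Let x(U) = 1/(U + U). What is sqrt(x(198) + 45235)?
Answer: sqrt(197043671)/66 ≈ 212.69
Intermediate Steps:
x(U) = 1/(2*U)
sqrt(x(198) + 45235) = sqrt((1/2)/198 + 45235) = sqrt((1/2)*(1/198) + 45235) = sqrt(1/396 + 45235) = sqrt(17913061/396) = sqrt(197043671)/66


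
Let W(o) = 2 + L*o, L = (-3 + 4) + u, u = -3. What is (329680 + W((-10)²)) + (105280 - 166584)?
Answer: 268178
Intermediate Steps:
L = -2 (L = (-3 + 4) - 3 = 1 - 3 = -2)
W(o) = 2 - 2*o
(329680 + W((-10)²)) + (105280 - 166584) = (329680 + (2 - 2*(-10)²)) + (105280 - 166584) = (329680 + (2 - 2*100)) - 61304 = (329680 + (2 - 200)) - 61304 = (329680 - 198) - 61304 = 329482 - 61304 = 268178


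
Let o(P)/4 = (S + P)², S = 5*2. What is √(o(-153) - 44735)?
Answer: √37061 ≈ 192.51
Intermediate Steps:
S = 10
o(P) = 4*(10 + P)²
√(o(-153) - 44735) = √(4*(10 - 153)² - 44735) = √(4*(-143)² - 44735) = √(4*20449 - 44735) = √(81796 - 44735) = √37061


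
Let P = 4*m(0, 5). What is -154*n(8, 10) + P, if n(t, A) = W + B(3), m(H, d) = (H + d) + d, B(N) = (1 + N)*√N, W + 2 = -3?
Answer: 810 - 616*√3 ≈ -256.94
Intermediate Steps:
W = -5 (W = -2 - 3 = -5)
B(N) = √N*(1 + N)
m(H, d) = H + 2*d
n(t, A) = -5 + 4*√3 (n(t, A) = -5 + √3*(1 + 3) = -5 + √3*4 = -5 + 4*√3)
P = 40 (P = 4*(0 + 2*5) = 4*(0 + 10) = 4*10 = 40)
-154*n(8, 10) + P = -154*(-5 + 4*√3) + 40 = (770 - 616*√3) + 40 = 810 - 616*√3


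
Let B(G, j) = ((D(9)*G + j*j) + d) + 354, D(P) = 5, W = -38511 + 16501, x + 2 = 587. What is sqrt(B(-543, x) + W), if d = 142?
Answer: 2*sqrt(79499) ≈ 563.91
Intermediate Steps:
x = 585 (x = -2 + 587 = 585)
W = -22010
B(G, j) = 496 + j**2 + 5*G (B(G, j) = ((5*G + j*j) + 142) + 354 = ((5*G + j**2) + 142) + 354 = ((j**2 + 5*G) + 142) + 354 = (142 + j**2 + 5*G) + 354 = 496 + j**2 + 5*G)
sqrt(B(-543, x) + W) = sqrt((496 + 585**2 + 5*(-543)) - 22010) = sqrt((496 + 342225 - 2715) - 22010) = sqrt(340006 - 22010) = sqrt(317996) = 2*sqrt(79499)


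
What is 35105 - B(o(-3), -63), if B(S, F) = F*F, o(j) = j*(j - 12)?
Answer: 31136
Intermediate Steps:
o(j) = j*(-12 + j)
B(S, F) = F**2
35105 - B(o(-3), -63) = 35105 - 1*(-63)**2 = 35105 - 1*3969 = 35105 - 3969 = 31136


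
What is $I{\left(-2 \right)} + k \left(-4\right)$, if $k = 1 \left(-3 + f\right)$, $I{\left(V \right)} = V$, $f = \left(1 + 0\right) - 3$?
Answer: $18$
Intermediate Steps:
$f = -2$ ($f = 1 - 3 = -2$)
$k = -5$ ($k = 1 \left(-3 - 2\right) = 1 \left(-5\right) = -5$)
$I{\left(-2 \right)} + k \left(-4\right) = -2 - -20 = -2 + 20 = 18$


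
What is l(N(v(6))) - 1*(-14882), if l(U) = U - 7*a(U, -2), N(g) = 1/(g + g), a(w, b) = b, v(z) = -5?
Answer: 148959/10 ≈ 14896.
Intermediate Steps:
N(g) = 1/(2*g)
l(U) = 14 + U (l(U) = U - 7*(-2) = U + 14 = 14 + U)
l(N(v(6))) - 1*(-14882) = (14 + (½)/(-5)) - 1*(-14882) = (14 + (½)*(-⅕)) + 14882 = (14 - ⅒) + 14882 = 139/10 + 14882 = 148959/10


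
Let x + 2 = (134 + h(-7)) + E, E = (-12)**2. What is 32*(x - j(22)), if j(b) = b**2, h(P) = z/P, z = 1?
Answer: -46624/7 ≈ -6660.6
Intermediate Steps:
E = 144
h(P) = 1/P
x = 1931/7 (x = -2 + ((134 + 1/(-7)) + 144) = -2 + ((134 - 1/7) + 144) = -2 + (937/7 + 144) = -2 + 1945/7 = 1931/7 ≈ 275.86)
32*(x - j(22)) = 32*(1931/7 - 1*22**2) = 32*(1931/7 - 1*484) = 32*(1931/7 - 484) = 32*(-1457/7) = -46624/7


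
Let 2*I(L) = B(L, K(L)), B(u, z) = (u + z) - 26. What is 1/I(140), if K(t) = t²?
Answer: 1/9857 ≈ 0.00010145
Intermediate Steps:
B(u, z) = -26 + u + z
I(L) = -13 + L/2 + L²/2 (I(L) = (-26 + L + L²)/2 = -13 + L/2 + L²/2)
1/I(140) = 1/(-13 + (½)*140 + (½)*140²) = 1/(-13 + 70 + (½)*19600) = 1/(-13 + 70 + 9800) = 1/9857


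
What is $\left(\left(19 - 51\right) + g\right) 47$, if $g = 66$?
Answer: $1598$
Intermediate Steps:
$\left(\left(19 - 51\right) + g\right) 47 = \left(\left(19 - 51\right) + 66\right) 47 = \left(-32 + 66\right) 47 = 34 \cdot 47 = 1598$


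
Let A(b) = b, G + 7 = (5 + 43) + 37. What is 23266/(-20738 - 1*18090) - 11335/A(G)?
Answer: -55241266/378573 ≈ -145.92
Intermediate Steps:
G = 78 (G = -7 + ((5 + 43) + 37) = -7 + (48 + 37) = -7 + 85 = 78)
23266/(-20738 - 1*18090) - 11335/A(G) = 23266/(-20738 - 1*18090) - 11335/78 = 23266/(-20738 - 18090) - 11335*1/78 = 23266/(-38828) - 11335/78 = 23266*(-1/38828) - 11335/78 = -11633/19414 - 11335/78 = -55241266/378573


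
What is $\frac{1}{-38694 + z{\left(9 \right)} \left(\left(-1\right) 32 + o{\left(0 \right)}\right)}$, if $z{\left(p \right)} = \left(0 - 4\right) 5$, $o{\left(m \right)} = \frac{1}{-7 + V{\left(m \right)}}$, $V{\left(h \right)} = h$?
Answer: $- \frac{7}{266358} \approx -2.628 \cdot 10^{-5}$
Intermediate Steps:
$o{\left(m \right)} = \frac{1}{-7 + m}$
$z{\left(p \right)} = -20$ ($z{\left(p \right)} = \left(-4\right) 5 = -20$)
$\frac{1}{-38694 + z{\left(9 \right)} \left(\left(-1\right) 32 + o{\left(0 \right)}\right)} = \frac{1}{-38694 - 20 \left(\left(-1\right) 32 + \frac{1}{-7 + 0}\right)} = \frac{1}{-38694 - 20 \left(-32 + \frac{1}{-7}\right)} = \frac{1}{-38694 - 20 \left(-32 - \frac{1}{7}\right)} = \frac{1}{-38694 - - \frac{4500}{7}} = \frac{1}{-38694 + \frac{4500}{7}} = \frac{1}{- \frac{266358}{7}} = - \frac{7}{266358}$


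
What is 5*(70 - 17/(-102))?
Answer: 2105/6 ≈ 350.83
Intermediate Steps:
5*(70 - 17/(-102)) = 5*(70 - 17*(-1/102)) = 5*(70 + ⅙) = 5*(421/6) = 2105/6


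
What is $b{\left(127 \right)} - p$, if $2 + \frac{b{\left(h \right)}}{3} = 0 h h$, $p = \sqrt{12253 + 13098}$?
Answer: $-6 - \sqrt{25351} \approx -165.22$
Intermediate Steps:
$p = \sqrt{25351} \approx 159.22$
$b{\left(h \right)} = -6$ ($b{\left(h \right)} = -6 + 3 \cdot 0 h h = -6 + 3 \cdot 0 h = -6 + 3 \cdot 0 = -6 + 0 = -6$)
$b{\left(127 \right)} - p = -6 - \sqrt{25351}$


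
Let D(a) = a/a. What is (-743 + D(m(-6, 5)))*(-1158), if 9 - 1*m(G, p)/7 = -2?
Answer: 859236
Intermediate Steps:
m(G, p) = 77 (m(G, p) = 63 - 7*(-2) = 63 + 14 = 77)
D(a) = 1
(-743 + D(m(-6, 5)))*(-1158) = (-743 + 1)*(-1158) = -742*(-1158) = 859236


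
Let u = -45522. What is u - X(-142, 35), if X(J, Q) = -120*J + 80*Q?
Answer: -65362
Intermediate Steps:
u - X(-142, 35) = -45522 - (-120*(-142) + 80*35) = -45522 - (17040 + 2800) = -45522 - 1*19840 = -45522 - 19840 = -65362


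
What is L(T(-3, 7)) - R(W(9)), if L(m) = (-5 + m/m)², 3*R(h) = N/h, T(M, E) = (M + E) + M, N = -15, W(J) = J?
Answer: 149/9 ≈ 16.556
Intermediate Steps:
T(M, E) = E + 2*M (T(M, E) = (E + M) + M = E + 2*M)
R(h) = -5/h (R(h) = (-15/h)/3 = -5/h)
L(m) = 16 (L(m) = (-5 + 1)² = (-4)² = 16)
L(T(-3, 7)) - R(W(9)) = 16 - (-5)/9 = 16 - 1*(-5/9) = 16 + 5/9 = 149/9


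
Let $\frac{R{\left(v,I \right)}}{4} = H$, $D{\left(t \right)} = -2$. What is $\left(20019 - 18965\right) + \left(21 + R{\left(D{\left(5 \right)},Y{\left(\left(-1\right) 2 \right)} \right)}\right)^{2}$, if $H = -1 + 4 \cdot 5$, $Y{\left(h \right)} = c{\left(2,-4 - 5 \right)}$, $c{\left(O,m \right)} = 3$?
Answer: $10463$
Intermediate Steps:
$Y{\left(h \right)} = 3$
$H = 19$ ($H = -1 + 20 = 19$)
$R{\left(v,I \right)} = 76$ ($R{\left(v,I \right)} = 4 \cdot 19 = 76$)
$\left(20019 - 18965\right) + \left(21 + R{\left(D{\left(5 \right)},Y{\left(\left(-1\right) 2 \right)} \right)}\right)^{2} = \left(20019 - 18965\right) + \left(21 + 76\right)^{2} = 1054 + 97^{2} = 1054 + 9409 = 10463$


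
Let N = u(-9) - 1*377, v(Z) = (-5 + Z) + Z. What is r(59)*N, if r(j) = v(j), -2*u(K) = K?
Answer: -84185/2 ≈ -42093.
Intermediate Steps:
v(Z) = -5 + 2*Z
u(K) = -K/2
r(j) = -5 + 2*j
N = -745/2 (N = -1/2*(-9) - 1*377 = 9/2 - 377 = -745/2 ≈ -372.50)
r(59)*N = (-5 + 2*59)*(-745/2) = (-5 + 118)*(-745/2) = 113*(-745/2) = -84185/2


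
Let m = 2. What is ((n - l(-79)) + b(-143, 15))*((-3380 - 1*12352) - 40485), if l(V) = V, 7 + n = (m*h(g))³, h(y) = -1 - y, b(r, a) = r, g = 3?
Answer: 32774511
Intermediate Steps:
n = -519 (n = -7 + (2*(-1 - 1*3))³ = -7 + (2*(-1 - 3))³ = -7 + (2*(-4))³ = -7 + (-8)³ = -7 - 512 = -519)
((n - l(-79)) + b(-143, 15))*((-3380 - 1*12352) - 40485) = ((-519 - 1*(-79)) - 143)*((-3380 - 1*12352) - 40485) = ((-519 + 79) - 143)*((-3380 - 12352) - 40485) = (-440 - 143)*(-15732 - 40485) = -583*(-56217) = 32774511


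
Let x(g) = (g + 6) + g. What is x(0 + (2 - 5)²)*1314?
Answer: 31536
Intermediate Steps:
x(g) = 6 + 2*g (x(g) = (6 + g) + g = 6 + 2*g)
x(0 + (2 - 5)²)*1314 = (6 + 2*(0 + (2 - 5)²))*1314 = (6 + 2*(0 + (-3)²))*1314 = (6 + 2*(0 + 9))*1314 = (6 + 2*9)*1314 = (6 + 18)*1314 = 24*1314 = 31536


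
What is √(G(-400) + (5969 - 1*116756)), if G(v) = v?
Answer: I*√111187 ≈ 333.45*I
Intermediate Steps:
√(G(-400) + (5969 - 1*116756)) = √(-400 + (5969 - 1*116756)) = √(-400 + (5969 - 116756)) = √(-400 - 110787) = √(-111187) = I*√111187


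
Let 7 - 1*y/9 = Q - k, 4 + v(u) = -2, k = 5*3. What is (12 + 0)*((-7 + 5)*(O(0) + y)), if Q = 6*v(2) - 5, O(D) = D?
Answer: -13608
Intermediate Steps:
k = 15
v(u) = -6 (v(u) = -4 - 2 = -6)
Q = -41 (Q = 6*(-6) - 5 = -36 - 5 = -41)
y = 567 (y = 63 - 9*(-41 - 1*15) = 63 - 9*(-41 - 15) = 63 - 9*(-56) = 63 + 504 = 567)
(12 + 0)*((-7 + 5)*(O(0) + y)) = (12 + 0)*((-7 + 5)*(0 + 567)) = 12*(-2*567) = 12*(-1134) = -13608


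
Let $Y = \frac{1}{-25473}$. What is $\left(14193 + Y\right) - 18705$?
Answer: $- \frac{114934177}{25473} \approx -4512.0$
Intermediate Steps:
$Y = - \frac{1}{25473} \approx -3.9257 \cdot 10^{-5}$
$\left(14193 + Y\right) - 18705 = \left(14193 - \frac{1}{25473}\right) - 18705 = \frac{361538288}{25473} - 18705 = - \frac{114934177}{25473}$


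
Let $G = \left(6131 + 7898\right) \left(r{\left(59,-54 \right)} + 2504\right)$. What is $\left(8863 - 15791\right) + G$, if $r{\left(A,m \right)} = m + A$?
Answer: $35191833$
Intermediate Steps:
$r{\left(A,m \right)} = A + m$
$G = 35198761$ ($G = \left(6131 + 7898\right) \left(\left(59 - 54\right) + 2504\right) = 14029 \left(5 + 2504\right) = 14029 \cdot 2509 = 35198761$)
$\left(8863 - 15791\right) + G = \left(8863 - 15791\right) + 35198761 = -6928 + 35198761 = 35191833$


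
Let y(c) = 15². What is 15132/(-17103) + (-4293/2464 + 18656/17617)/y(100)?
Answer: -49433165675497/55680896224800 ≈ -0.88779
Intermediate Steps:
y(c) = 225
15132/(-17103) + (-4293/2464 + 18656/17617)/y(100) = 15132/(-17103) + (-4293/2464 + 18656/17617)/225 = 15132*(-1/17103) + (-4293*1/2464 + 18656*(1/17617))*(1/225) = -5044/5701 + (-4293/2464 + 18656/17617)*(1/225) = -5044/5701 - 29661397/43408288*1/225 = -5044/5701 - 29661397/9766864800 = -49433165675497/55680896224800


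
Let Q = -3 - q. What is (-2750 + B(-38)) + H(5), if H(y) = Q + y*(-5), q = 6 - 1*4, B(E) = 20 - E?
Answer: -2722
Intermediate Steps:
q = 2 (q = 6 - 4 = 2)
Q = -5 (Q = -3 - 1*2 = -3 - 2 = -5)
H(y) = -5 - 5*y (H(y) = -5 + y*(-5) = -5 - 5*y)
(-2750 + B(-38)) + H(5) = (-2750 + (20 - 1*(-38))) + (-5 - 5*5) = (-2750 + (20 + 38)) + (-5 - 25) = (-2750 + 58) - 30 = -2692 - 30 = -2722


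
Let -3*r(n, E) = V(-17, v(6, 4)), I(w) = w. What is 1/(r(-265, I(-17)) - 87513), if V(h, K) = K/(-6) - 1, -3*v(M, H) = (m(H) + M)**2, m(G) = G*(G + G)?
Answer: -27/2363564 ≈ -1.1423e-5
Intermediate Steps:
m(G) = 2*G**2 (m(G) = G*(2*G) = 2*G**2)
v(M, H) = -(M + 2*H**2)**2/3 (v(M, H) = -(2*H**2 + M)**2/3 = -(M + 2*H**2)**2/3)
V(h, K) = -1 - K/6 (V(h, K) = -K/6 - 1 = -1 - K/6)
r(n, E) = -713/27 (r(n, E) = -(-1 - (-1)*(6 + 2*4**2)**2/18)/3 = -(-1 - (-1)*(6 + 2*16)**2/18)/3 = -(-1 - (-1)*(6 + 32)**2/18)/3 = -(-1 - (-1)*38**2/18)/3 = -(-1 - (-1)*1444/18)/3 = -(-1 - 1/6*(-1444/3))/3 = -(-1 + 722/9)/3 = -1/3*713/9 = -713/27)
1/(r(-265, I(-17)) - 87513) = 1/(-713/27 - 87513) = 1/(-2363564/27) = -27/2363564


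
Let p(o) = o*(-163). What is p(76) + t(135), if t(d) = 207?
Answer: -12181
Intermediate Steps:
p(o) = -163*o
p(76) + t(135) = -163*76 + 207 = -12388 + 207 = -12181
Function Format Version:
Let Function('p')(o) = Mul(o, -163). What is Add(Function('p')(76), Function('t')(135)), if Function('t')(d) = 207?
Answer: -12181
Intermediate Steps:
Function('p')(o) = Mul(-163, o)
Add(Function('p')(76), Function('t')(135)) = Add(Mul(-163, 76), 207) = Add(-12388, 207) = -12181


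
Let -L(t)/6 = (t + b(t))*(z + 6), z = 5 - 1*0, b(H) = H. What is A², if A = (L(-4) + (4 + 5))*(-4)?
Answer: 4613904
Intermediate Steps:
z = 5 (z = 5 + 0 = 5)
L(t) = -132*t (L(t) = -6*(t + t)*(5 + 6) = -6*2*t*11 = -132*t)
A = -2148 (A = (-132*(-4) + (4 + 5))*(-4) = (528 + 9)*(-4) = 537*(-4) = -2148)
A² = (-2148)² = 4613904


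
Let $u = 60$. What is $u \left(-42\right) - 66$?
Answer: $-2586$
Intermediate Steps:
$u \left(-42\right) - 66 = 60 \left(-42\right) - 66 = -2520 - 66 = -2586$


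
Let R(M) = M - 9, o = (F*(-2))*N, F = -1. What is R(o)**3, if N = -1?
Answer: -1331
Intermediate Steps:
o = -2 (o = -1*(-2)*(-1) = 2*(-1) = -2)
R(M) = -9 + M
R(o)**3 = (-9 - 2)**3 = (-11)**3 = -1331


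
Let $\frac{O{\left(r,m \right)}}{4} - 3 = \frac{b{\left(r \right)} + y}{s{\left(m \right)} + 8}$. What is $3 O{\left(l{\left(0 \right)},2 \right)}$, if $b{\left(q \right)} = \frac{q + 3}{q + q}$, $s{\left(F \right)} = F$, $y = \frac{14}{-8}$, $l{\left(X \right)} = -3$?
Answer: $\frac{339}{10} \approx 33.9$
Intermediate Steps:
$y = - \frac{7}{4}$ ($y = 14 \left(- \frac{1}{8}\right) = - \frac{7}{4} \approx -1.75$)
$b{\left(q \right)} = \frac{3 + q}{2 q}$
$O{\left(r,m \right)} = 12 + \frac{4 \left(- \frac{7}{4} + \frac{3 + r}{2 r}\right)}{8 + m}$ ($O{\left(r,m \right)} = 12 + 4 \frac{\frac{3 + r}{2 r} - \frac{7}{4}}{m + 8} = 12 + 4 \frac{- \frac{7}{4} + \frac{3 + r}{2 r}}{8 + m} = 12 + \frac{4 \left(- \frac{7}{4} + \frac{3 + r}{2 r}\right)}{8 + m}$)
$3 O{\left(l{\left(0 \right)},2 \right)} = 3 \frac{6 + 91 \left(-3\right) + 12 \cdot 2 \left(-3\right)}{\left(-3\right) \left(8 + 2\right)} = 3 \left(- \frac{6 - 273 - 72}{3 \cdot 10}\right) = 3 \left(\left(- \frac{1}{3}\right) \frac{1}{10} \left(-339\right)\right) = 3 \cdot \frac{113}{10} = \frac{339}{10}$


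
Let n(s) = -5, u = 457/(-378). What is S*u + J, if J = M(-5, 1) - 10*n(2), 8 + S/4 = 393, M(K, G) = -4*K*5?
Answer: -46220/27 ≈ -1711.9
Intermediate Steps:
M(K, G) = -20*K
u = -457/378 (u = 457*(-1/378) = -457/378 ≈ -1.2090)
S = 1540 (S = -32 + 4*393 = -32 + 1572 = 1540)
J = 150 (J = -20*(-5) - 10*(-5) = 100 + 50 = 150)
S*u + J = 1540*(-457/378) + 150 = -50270/27 + 150 = -46220/27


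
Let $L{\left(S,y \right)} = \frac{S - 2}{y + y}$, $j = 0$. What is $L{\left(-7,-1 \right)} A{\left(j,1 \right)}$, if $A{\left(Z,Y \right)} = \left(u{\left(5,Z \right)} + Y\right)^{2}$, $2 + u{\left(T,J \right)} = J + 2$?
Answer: $\frac{9}{2} \approx 4.5$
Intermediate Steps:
$u{\left(T,J \right)} = J$ ($u{\left(T,J \right)} = -2 + \left(J + 2\right) = -2 + \left(2 + J\right) = J$)
$A{\left(Z,Y \right)} = \left(Y + Z\right)^{2}$ ($A{\left(Z,Y \right)} = \left(Z + Y\right)^{2} = \left(Y + Z\right)^{2}$)
$L{\left(S,y \right)} = \frac{-2 + S}{2 y}$
$L{\left(-7,-1 \right)} A{\left(j,1 \right)} = \frac{-2 - 7}{2 \left(-1\right)} \left(1 + 0\right)^{2} = \frac{1}{2} \left(-1\right) \left(-9\right) 1^{2} = \frac{9}{2} \cdot 1 = \frac{9}{2}$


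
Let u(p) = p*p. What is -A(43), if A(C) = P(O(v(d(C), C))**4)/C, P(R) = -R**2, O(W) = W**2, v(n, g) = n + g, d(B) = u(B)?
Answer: 627003055847757107340554844583631325274278190907392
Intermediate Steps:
u(p) = p**2
d(B) = B**2
v(n, g) = g + n
A(C) = -(C + C**2)**16/C (A(C) = (-(((C + C**2)**2)**4)**2)/C = (-((C + C**2)**8)**2)/C = (-(C + C**2)**16)/C = -(C + C**2)**16/C)
-A(43) = -(-1)*43**15*(1 + 43)**16 = -(-1)*3177070365797955661914307*44**16 = -(-1)*3177070365797955661914307*197352587024076973231046656 = -1*(-627003055847757107340554844583631325274278190907392) = 627003055847757107340554844583631325274278190907392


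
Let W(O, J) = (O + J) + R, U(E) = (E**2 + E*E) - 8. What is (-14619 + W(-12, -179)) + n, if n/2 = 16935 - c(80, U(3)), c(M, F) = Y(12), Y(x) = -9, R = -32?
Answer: 19046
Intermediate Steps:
U(E) = -8 + 2*E**2 (U(E) = (E**2 + E**2) - 8 = 2*E**2 - 8 = -8 + 2*E**2)
W(O, J) = -32 + J + O (W(O, J) = (O + J) - 32 = (J + O) - 32 = -32 + J + O)
c(M, F) = -9
n = 33888 (n = 2*(16935 - 1*(-9)) = 2*(16935 + 9) = 2*16944 = 33888)
(-14619 + W(-12, -179)) + n = (-14619 + (-32 - 179 - 12)) + 33888 = (-14619 - 223) + 33888 = -14842 + 33888 = 19046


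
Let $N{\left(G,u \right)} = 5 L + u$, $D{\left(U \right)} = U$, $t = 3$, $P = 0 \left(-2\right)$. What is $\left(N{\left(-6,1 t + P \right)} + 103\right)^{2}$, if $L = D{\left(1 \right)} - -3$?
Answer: $15876$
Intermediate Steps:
$P = 0$
$L = 4$ ($L = 1 - -3 = 1 + 3 = 4$)
$N{\left(G,u \right)} = 20 + u$ ($N{\left(G,u \right)} = 5 \cdot 4 + u = 20 + u$)
$\left(N{\left(-6,1 t + P \right)} + 103\right)^{2} = \left(\left(20 + \left(1 \cdot 3 + 0\right)\right) + 103\right)^{2} = \left(\left(20 + \left(3 + 0\right)\right) + 103\right)^{2} = \left(\left(20 + 3\right) + 103\right)^{2} = \left(23 + 103\right)^{2} = 126^{2} = 15876$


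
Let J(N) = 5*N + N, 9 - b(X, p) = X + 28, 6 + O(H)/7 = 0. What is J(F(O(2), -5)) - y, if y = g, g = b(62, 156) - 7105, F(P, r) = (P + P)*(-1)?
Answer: 7690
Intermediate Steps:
O(H) = -42 (O(H) = -42 + 7*0 = -42 + 0 = -42)
b(X, p) = -19 - X (b(X, p) = 9 - (X + 28) = 9 - (28 + X) = 9 + (-28 - X) = -19 - X)
F(P, r) = -2*P (F(P, r) = (2*P)*(-1) = -2*P)
J(N) = 6*N
g = -7186 (g = (-19 - 1*62) - 7105 = (-19 - 62) - 7105 = -81 - 7105 = -7186)
y = -7186
J(F(O(2), -5)) - y = 6*(-2*(-42)) - 1*(-7186) = 6*84 + 7186 = 504 + 7186 = 7690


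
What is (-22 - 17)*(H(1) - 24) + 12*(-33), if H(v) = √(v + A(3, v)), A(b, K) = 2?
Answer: 540 - 39*√3 ≈ 472.45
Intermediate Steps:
H(v) = √(2 + v) (H(v) = √(v + 2) = √(2 + v))
(-22 - 17)*(H(1) - 24) + 12*(-33) = (-22 - 17)*(√(2 + 1) - 24) + 12*(-33) = -39*(√3 - 24) - 396 = -39*(-24 + √3) - 396 = (936 - 39*√3) - 396 = 540 - 39*√3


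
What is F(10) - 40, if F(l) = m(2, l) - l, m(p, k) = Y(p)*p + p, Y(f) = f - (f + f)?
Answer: -52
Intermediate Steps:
Y(f) = -f (Y(f) = f - 2*f = -f)
m(p, k) = p - p² (m(p, k) = (-p)*p + p = -p² + p = p - p²)
F(l) = -2 - l (F(l) = 2*(1 - 1*2) - l = 2*(1 - 2) - l = 2*(-1) - l = -2 - l)
F(10) - 40 = (-2 - 1*10) - 40 = (-2 - 10) - 40 = -12 - 40 = -52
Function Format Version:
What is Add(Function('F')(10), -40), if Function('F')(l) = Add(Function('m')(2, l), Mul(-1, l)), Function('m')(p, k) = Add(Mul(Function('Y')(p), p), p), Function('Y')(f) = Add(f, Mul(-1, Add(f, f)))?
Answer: -52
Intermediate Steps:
Function('Y')(f) = Mul(-1, f) (Function('Y')(f) = Add(f, Mul(-1, Mul(2, f))) = Add(f, Mul(-2, f)) = Mul(-1, f))
Function('m')(p, k) = Add(p, Mul(-1, Pow(p, 2))) (Function('m')(p, k) = Add(Mul(Mul(-1, p), p), p) = Add(Mul(-1, Pow(p, 2)), p) = Add(p, Mul(-1, Pow(p, 2))))
Function('F')(l) = Add(-2, Mul(-1, l)) (Function('F')(l) = Add(Mul(2, Add(1, Mul(-1, 2))), Mul(-1, l)) = Add(Mul(2, Add(1, -2)), Mul(-1, l)) = Add(Mul(2, -1), Mul(-1, l)) = Add(-2, Mul(-1, l)))
Add(Function('F')(10), -40) = Add(Add(-2, Mul(-1, 10)), -40) = Add(Add(-2, -10), -40) = Add(-12, -40) = -52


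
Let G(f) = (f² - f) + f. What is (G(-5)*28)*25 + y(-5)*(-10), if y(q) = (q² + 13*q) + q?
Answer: 17950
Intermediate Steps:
y(q) = q² + 14*q
G(f) = f²
(G(-5)*28)*25 + y(-5)*(-10) = ((-5)²*28)*25 - 5*(14 - 5)*(-10) = (25*28)*25 - 5*9*(-10) = 700*25 - 45*(-10) = 17500 + 450 = 17950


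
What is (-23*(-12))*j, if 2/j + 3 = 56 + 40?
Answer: 184/31 ≈ 5.9355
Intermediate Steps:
j = 2/93 (j = 2/(-3 + (56 + 40)) = 2/(-3 + 96) = 2/93 ≈ 0.021505)
(-23*(-12))*j = -23*(-12)*(2/93) = -1*(-276)*(2/93) = 276*(2/93) = 184/31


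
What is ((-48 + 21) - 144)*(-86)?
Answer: 14706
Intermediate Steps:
((-48 + 21) - 144)*(-86) = (-27 - 144)*(-86) = -171*(-86) = 14706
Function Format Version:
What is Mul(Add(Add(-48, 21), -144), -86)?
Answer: 14706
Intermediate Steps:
Mul(Add(Add(-48, 21), -144), -86) = Mul(Add(-27, -144), -86) = Mul(-171, -86) = 14706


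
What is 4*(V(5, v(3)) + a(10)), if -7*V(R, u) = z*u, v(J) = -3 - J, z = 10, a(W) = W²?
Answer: 3040/7 ≈ 434.29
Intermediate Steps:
V(R, u) = -10*u/7
4*(V(5, v(3)) + a(10)) = 4*(-10*(-3 - 1*3)/7 + 10²) = 4*(-10*(-3 - 3)/7 + 100) = 4*(-10/7*(-6) + 100) = 4*(60/7 + 100) = 4*(760/7) = 3040/7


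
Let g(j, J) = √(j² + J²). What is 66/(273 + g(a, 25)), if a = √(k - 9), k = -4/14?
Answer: 126126/517393 - 66*√30170/517393 ≈ 0.22162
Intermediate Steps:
k = -2/7 (k = -4*1/14 = -2/7 ≈ -0.28571)
a = I*√455/7 (a = √(-2/7 - 9) = √(-65/7) = I*√455/7 ≈ 3.0472*I)
g(j, J) = √(J² + j²)
66/(273 + g(a, 25)) = 66/(273 + √(25² + (I*√455/7)²)) = 66/(273 + √(625 - 65/7)) = 66/(273 + √(4310/7)) = 66/(273 + √30170/7)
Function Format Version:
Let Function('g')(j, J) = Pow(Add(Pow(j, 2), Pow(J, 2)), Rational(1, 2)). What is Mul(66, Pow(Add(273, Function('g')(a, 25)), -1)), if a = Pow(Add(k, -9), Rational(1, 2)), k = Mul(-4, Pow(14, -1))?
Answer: Add(Rational(126126, 517393), Mul(Rational(-66, 517393), Pow(30170, Rational(1, 2)))) ≈ 0.22162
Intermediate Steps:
k = Rational(-2, 7) (k = Mul(-4, Rational(1, 14)) = Rational(-2, 7) ≈ -0.28571)
a = Mul(Rational(1, 7), I, Pow(455, Rational(1, 2))) (a = Pow(Add(Rational(-2, 7), -9), Rational(1, 2)) = Pow(Rational(-65, 7), Rational(1, 2)) = Mul(Rational(1, 7), I, Pow(455, Rational(1, 2))) ≈ Mul(3.0472, I))
Function('g')(j, J) = Pow(Add(Pow(J, 2), Pow(j, 2)), Rational(1, 2))
Mul(66, Pow(Add(273, Function('g')(a, 25)), -1)) = Mul(66, Pow(Add(273, Pow(Add(Pow(25, 2), Pow(Mul(Rational(1, 7), I, Pow(455, Rational(1, 2))), 2)), Rational(1, 2))), -1)) = Mul(66, Pow(Add(273, Pow(Add(625, Rational(-65, 7)), Rational(1, 2))), -1)) = Mul(66, Pow(Add(273, Pow(Rational(4310, 7), Rational(1, 2))), -1)) = Mul(66, Pow(Add(273, Mul(Rational(1, 7), Pow(30170, Rational(1, 2)))), -1))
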